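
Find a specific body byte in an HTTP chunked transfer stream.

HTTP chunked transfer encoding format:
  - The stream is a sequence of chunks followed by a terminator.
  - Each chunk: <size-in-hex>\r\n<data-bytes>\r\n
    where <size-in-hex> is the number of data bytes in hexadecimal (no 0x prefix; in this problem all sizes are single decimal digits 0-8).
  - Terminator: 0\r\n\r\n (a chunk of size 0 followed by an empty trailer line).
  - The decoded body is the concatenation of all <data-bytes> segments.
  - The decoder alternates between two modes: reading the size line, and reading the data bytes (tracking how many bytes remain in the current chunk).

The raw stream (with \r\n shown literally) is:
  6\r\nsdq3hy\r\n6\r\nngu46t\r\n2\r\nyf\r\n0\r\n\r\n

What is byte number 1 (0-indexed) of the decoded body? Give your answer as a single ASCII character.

Answer: d

Derivation:
Chunk 1: stream[0..1]='6' size=0x6=6, data at stream[3..9]='sdq3hy' -> body[0..6], body so far='sdq3hy'
Chunk 2: stream[11..12]='6' size=0x6=6, data at stream[14..20]='ngu46t' -> body[6..12], body so far='sdq3hyngu46t'
Chunk 3: stream[22..23]='2' size=0x2=2, data at stream[25..27]='yf' -> body[12..14], body so far='sdq3hyngu46tyf'
Chunk 4: stream[29..30]='0' size=0 (terminator). Final body='sdq3hyngu46tyf' (14 bytes)
Body byte 1 = 'd'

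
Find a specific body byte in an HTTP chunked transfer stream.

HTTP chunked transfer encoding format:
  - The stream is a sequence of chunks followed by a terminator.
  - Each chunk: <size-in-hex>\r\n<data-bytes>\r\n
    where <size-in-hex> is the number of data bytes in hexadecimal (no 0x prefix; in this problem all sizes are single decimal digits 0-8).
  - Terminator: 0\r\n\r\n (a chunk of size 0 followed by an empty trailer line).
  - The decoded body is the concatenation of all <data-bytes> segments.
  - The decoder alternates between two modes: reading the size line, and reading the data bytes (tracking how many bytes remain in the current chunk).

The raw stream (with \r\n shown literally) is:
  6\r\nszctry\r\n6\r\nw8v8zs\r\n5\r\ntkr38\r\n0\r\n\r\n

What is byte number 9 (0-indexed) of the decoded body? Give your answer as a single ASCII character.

Chunk 1: stream[0..1]='6' size=0x6=6, data at stream[3..9]='szctry' -> body[0..6], body so far='szctry'
Chunk 2: stream[11..12]='6' size=0x6=6, data at stream[14..20]='w8v8zs' -> body[6..12], body so far='szctryw8v8zs'
Chunk 3: stream[22..23]='5' size=0x5=5, data at stream[25..30]='tkr38' -> body[12..17], body so far='szctryw8v8zstkr38'
Chunk 4: stream[32..33]='0' size=0 (terminator). Final body='szctryw8v8zstkr38' (17 bytes)
Body byte 9 = '8'

Answer: 8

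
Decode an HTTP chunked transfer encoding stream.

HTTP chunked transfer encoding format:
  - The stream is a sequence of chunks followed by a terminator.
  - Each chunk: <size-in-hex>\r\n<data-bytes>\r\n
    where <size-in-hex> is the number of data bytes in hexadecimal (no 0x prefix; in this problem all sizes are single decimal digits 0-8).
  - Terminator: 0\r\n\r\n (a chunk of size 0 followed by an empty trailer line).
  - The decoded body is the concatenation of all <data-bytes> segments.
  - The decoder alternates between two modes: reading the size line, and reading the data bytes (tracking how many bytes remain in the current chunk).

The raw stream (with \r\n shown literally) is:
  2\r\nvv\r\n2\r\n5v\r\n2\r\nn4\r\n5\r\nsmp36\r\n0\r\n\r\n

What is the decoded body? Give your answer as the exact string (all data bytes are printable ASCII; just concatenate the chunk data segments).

Chunk 1: stream[0..1]='2' size=0x2=2, data at stream[3..5]='vv' -> body[0..2], body so far='vv'
Chunk 2: stream[7..8]='2' size=0x2=2, data at stream[10..12]='5v' -> body[2..4], body so far='vv5v'
Chunk 3: stream[14..15]='2' size=0x2=2, data at stream[17..19]='n4' -> body[4..6], body so far='vv5vn4'
Chunk 4: stream[21..22]='5' size=0x5=5, data at stream[24..29]='smp36' -> body[6..11], body so far='vv5vn4smp36'
Chunk 5: stream[31..32]='0' size=0 (terminator). Final body='vv5vn4smp36' (11 bytes)

Answer: vv5vn4smp36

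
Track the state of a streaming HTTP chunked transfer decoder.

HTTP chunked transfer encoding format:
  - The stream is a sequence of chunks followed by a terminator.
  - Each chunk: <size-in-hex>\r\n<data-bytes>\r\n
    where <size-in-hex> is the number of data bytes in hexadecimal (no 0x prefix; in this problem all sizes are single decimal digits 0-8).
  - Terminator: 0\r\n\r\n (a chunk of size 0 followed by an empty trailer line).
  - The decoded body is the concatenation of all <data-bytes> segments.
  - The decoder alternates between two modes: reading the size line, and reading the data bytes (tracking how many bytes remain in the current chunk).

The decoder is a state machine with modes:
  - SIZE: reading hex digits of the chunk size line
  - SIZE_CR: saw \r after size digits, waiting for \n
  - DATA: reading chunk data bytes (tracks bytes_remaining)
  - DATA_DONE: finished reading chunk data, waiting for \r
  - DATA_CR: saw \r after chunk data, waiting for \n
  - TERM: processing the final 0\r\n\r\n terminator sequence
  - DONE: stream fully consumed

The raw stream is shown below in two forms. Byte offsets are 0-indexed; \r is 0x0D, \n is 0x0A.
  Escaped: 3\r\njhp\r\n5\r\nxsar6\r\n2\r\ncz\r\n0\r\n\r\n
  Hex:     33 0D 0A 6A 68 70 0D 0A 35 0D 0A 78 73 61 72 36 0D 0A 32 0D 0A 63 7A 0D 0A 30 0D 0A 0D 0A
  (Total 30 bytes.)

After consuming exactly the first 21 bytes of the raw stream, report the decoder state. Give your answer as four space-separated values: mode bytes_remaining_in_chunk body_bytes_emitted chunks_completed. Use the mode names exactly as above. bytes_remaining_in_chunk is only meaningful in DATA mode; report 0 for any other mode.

Answer: DATA 2 8 2

Derivation:
Byte 0 = '3': mode=SIZE remaining=0 emitted=0 chunks_done=0
Byte 1 = 0x0D: mode=SIZE_CR remaining=0 emitted=0 chunks_done=0
Byte 2 = 0x0A: mode=DATA remaining=3 emitted=0 chunks_done=0
Byte 3 = 'j': mode=DATA remaining=2 emitted=1 chunks_done=0
Byte 4 = 'h': mode=DATA remaining=1 emitted=2 chunks_done=0
Byte 5 = 'p': mode=DATA_DONE remaining=0 emitted=3 chunks_done=0
Byte 6 = 0x0D: mode=DATA_CR remaining=0 emitted=3 chunks_done=0
Byte 7 = 0x0A: mode=SIZE remaining=0 emitted=3 chunks_done=1
Byte 8 = '5': mode=SIZE remaining=0 emitted=3 chunks_done=1
Byte 9 = 0x0D: mode=SIZE_CR remaining=0 emitted=3 chunks_done=1
Byte 10 = 0x0A: mode=DATA remaining=5 emitted=3 chunks_done=1
Byte 11 = 'x': mode=DATA remaining=4 emitted=4 chunks_done=1
Byte 12 = 's': mode=DATA remaining=3 emitted=5 chunks_done=1
Byte 13 = 'a': mode=DATA remaining=2 emitted=6 chunks_done=1
Byte 14 = 'r': mode=DATA remaining=1 emitted=7 chunks_done=1
Byte 15 = '6': mode=DATA_DONE remaining=0 emitted=8 chunks_done=1
Byte 16 = 0x0D: mode=DATA_CR remaining=0 emitted=8 chunks_done=1
Byte 17 = 0x0A: mode=SIZE remaining=0 emitted=8 chunks_done=2
Byte 18 = '2': mode=SIZE remaining=0 emitted=8 chunks_done=2
Byte 19 = 0x0D: mode=SIZE_CR remaining=0 emitted=8 chunks_done=2
Byte 20 = 0x0A: mode=DATA remaining=2 emitted=8 chunks_done=2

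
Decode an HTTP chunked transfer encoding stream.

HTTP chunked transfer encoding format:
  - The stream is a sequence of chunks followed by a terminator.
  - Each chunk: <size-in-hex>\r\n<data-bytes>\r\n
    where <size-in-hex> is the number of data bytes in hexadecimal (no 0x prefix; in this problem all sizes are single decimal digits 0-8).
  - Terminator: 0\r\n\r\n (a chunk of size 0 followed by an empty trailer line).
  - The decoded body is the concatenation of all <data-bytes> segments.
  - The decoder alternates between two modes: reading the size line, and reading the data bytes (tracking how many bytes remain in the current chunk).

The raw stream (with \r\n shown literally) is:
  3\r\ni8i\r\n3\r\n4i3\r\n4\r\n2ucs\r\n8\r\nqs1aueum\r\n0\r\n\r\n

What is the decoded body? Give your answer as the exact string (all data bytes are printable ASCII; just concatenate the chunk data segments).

Answer: i8i4i32ucsqs1aueum

Derivation:
Chunk 1: stream[0..1]='3' size=0x3=3, data at stream[3..6]='i8i' -> body[0..3], body so far='i8i'
Chunk 2: stream[8..9]='3' size=0x3=3, data at stream[11..14]='4i3' -> body[3..6], body so far='i8i4i3'
Chunk 3: stream[16..17]='4' size=0x4=4, data at stream[19..23]='2ucs' -> body[6..10], body so far='i8i4i32ucs'
Chunk 4: stream[25..26]='8' size=0x8=8, data at stream[28..36]='qs1aueum' -> body[10..18], body so far='i8i4i32ucsqs1aueum'
Chunk 5: stream[38..39]='0' size=0 (terminator). Final body='i8i4i32ucsqs1aueum' (18 bytes)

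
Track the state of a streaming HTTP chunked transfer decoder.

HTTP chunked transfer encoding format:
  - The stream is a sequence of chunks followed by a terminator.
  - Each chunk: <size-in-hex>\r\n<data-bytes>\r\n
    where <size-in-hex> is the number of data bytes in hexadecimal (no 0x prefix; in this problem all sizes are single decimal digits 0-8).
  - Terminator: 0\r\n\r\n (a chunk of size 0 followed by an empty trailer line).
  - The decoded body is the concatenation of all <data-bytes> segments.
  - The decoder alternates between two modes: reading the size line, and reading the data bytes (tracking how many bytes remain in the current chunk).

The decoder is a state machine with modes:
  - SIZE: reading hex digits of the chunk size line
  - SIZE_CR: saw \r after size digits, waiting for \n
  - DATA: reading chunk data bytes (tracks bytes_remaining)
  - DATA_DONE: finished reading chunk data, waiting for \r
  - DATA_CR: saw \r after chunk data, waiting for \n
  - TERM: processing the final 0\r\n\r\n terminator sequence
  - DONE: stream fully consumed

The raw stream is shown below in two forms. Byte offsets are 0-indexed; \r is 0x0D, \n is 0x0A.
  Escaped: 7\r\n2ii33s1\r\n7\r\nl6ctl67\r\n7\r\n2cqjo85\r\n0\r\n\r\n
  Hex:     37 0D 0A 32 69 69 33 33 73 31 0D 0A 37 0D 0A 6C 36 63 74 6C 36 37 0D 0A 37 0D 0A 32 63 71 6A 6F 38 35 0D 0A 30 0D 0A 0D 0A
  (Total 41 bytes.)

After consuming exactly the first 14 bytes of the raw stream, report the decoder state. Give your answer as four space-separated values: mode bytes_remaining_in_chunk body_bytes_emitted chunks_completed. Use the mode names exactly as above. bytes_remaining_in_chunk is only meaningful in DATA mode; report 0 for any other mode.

Byte 0 = '7': mode=SIZE remaining=0 emitted=0 chunks_done=0
Byte 1 = 0x0D: mode=SIZE_CR remaining=0 emitted=0 chunks_done=0
Byte 2 = 0x0A: mode=DATA remaining=7 emitted=0 chunks_done=0
Byte 3 = '2': mode=DATA remaining=6 emitted=1 chunks_done=0
Byte 4 = 'i': mode=DATA remaining=5 emitted=2 chunks_done=0
Byte 5 = 'i': mode=DATA remaining=4 emitted=3 chunks_done=0
Byte 6 = '3': mode=DATA remaining=3 emitted=4 chunks_done=0
Byte 7 = '3': mode=DATA remaining=2 emitted=5 chunks_done=0
Byte 8 = 's': mode=DATA remaining=1 emitted=6 chunks_done=0
Byte 9 = '1': mode=DATA_DONE remaining=0 emitted=7 chunks_done=0
Byte 10 = 0x0D: mode=DATA_CR remaining=0 emitted=7 chunks_done=0
Byte 11 = 0x0A: mode=SIZE remaining=0 emitted=7 chunks_done=1
Byte 12 = '7': mode=SIZE remaining=0 emitted=7 chunks_done=1
Byte 13 = 0x0D: mode=SIZE_CR remaining=0 emitted=7 chunks_done=1

Answer: SIZE_CR 0 7 1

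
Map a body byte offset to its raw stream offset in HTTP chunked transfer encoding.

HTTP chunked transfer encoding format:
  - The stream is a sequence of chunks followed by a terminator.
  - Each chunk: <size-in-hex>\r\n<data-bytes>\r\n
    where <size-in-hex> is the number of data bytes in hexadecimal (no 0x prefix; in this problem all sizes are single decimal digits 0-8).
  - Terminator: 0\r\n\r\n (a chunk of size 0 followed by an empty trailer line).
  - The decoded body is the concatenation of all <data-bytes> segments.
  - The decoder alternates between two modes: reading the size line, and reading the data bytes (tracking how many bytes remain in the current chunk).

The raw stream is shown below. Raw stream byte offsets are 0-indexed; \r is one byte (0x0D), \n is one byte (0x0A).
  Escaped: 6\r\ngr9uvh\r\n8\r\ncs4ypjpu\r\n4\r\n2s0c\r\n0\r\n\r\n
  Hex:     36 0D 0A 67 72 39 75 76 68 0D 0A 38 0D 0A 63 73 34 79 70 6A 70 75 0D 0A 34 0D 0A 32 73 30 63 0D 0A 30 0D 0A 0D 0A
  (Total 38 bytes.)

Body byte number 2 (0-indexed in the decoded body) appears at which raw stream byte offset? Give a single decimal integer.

Chunk 1: stream[0..1]='6' size=0x6=6, data at stream[3..9]='gr9uvh' -> body[0..6], body so far='gr9uvh'
Chunk 2: stream[11..12]='8' size=0x8=8, data at stream[14..22]='cs4ypjpu' -> body[6..14], body so far='gr9uvhcs4ypjpu'
Chunk 3: stream[24..25]='4' size=0x4=4, data at stream[27..31]='2s0c' -> body[14..18], body so far='gr9uvhcs4ypjpu2s0c'
Chunk 4: stream[33..34]='0' size=0 (terminator). Final body='gr9uvhcs4ypjpu2s0c' (18 bytes)
Body byte 2 at stream offset 5

Answer: 5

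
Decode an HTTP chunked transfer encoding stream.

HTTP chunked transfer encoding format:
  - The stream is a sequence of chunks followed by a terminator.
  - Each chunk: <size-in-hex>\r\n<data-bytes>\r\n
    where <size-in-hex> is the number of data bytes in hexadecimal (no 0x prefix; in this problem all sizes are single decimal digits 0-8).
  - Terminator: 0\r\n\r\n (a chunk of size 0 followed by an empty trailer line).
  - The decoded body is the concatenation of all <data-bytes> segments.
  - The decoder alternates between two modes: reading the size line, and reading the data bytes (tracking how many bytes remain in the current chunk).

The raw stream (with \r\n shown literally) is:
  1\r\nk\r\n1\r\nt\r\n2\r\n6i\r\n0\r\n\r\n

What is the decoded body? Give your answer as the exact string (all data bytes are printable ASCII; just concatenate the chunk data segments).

Chunk 1: stream[0..1]='1' size=0x1=1, data at stream[3..4]='k' -> body[0..1], body so far='k'
Chunk 2: stream[6..7]='1' size=0x1=1, data at stream[9..10]='t' -> body[1..2], body so far='kt'
Chunk 3: stream[12..13]='2' size=0x2=2, data at stream[15..17]='6i' -> body[2..4], body so far='kt6i'
Chunk 4: stream[19..20]='0' size=0 (terminator). Final body='kt6i' (4 bytes)

Answer: kt6i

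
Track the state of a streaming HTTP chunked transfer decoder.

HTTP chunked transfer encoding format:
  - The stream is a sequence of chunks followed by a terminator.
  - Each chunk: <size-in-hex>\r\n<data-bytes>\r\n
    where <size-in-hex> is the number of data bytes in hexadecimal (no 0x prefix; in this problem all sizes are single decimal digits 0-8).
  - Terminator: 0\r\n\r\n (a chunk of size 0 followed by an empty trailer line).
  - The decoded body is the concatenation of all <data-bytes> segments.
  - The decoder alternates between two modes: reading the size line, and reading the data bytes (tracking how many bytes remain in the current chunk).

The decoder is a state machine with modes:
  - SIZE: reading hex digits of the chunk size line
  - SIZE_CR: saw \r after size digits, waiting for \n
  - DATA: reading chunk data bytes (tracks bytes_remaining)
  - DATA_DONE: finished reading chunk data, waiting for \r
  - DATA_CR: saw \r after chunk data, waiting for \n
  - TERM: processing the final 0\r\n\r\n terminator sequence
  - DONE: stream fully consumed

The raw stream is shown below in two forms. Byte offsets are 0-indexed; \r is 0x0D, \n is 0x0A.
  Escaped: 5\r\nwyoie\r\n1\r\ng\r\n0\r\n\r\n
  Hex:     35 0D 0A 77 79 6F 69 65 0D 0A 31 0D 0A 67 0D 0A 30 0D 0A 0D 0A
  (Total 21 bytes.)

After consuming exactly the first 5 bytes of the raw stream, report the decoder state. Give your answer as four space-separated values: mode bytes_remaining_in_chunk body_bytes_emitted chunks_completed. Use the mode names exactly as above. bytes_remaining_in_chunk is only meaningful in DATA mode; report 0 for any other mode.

Answer: DATA 3 2 0

Derivation:
Byte 0 = '5': mode=SIZE remaining=0 emitted=0 chunks_done=0
Byte 1 = 0x0D: mode=SIZE_CR remaining=0 emitted=0 chunks_done=0
Byte 2 = 0x0A: mode=DATA remaining=5 emitted=0 chunks_done=0
Byte 3 = 'w': mode=DATA remaining=4 emitted=1 chunks_done=0
Byte 4 = 'y': mode=DATA remaining=3 emitted=2 chunks_done=0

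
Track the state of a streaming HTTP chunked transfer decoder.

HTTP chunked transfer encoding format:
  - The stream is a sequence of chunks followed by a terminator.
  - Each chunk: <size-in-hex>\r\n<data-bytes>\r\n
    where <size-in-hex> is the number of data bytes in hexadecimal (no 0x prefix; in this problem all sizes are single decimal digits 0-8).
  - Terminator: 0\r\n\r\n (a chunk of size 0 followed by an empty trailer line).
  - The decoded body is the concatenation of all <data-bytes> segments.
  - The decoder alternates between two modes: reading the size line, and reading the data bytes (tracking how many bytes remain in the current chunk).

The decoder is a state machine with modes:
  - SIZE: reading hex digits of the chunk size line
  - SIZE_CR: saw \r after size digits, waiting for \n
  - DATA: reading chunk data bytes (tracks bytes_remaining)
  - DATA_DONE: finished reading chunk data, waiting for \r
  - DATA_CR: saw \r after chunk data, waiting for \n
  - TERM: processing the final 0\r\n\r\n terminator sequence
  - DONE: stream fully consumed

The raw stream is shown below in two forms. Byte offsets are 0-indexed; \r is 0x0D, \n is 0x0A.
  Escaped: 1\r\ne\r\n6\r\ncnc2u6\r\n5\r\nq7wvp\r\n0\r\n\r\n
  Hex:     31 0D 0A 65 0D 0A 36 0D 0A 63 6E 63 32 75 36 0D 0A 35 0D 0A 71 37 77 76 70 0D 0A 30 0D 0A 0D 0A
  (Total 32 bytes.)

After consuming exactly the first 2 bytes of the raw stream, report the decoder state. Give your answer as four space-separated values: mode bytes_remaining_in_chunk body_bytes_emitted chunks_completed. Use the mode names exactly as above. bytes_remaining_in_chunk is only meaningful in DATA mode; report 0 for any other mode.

Byte 0 = '1': mode=SIZE remaining=0 emitted=0 chunks_done=0
Byte 1 = 0x0D: mode=SIZE_CR remaining=0 emitted=0 chunks_done=0

Answer: SIZE_CR 0 0 0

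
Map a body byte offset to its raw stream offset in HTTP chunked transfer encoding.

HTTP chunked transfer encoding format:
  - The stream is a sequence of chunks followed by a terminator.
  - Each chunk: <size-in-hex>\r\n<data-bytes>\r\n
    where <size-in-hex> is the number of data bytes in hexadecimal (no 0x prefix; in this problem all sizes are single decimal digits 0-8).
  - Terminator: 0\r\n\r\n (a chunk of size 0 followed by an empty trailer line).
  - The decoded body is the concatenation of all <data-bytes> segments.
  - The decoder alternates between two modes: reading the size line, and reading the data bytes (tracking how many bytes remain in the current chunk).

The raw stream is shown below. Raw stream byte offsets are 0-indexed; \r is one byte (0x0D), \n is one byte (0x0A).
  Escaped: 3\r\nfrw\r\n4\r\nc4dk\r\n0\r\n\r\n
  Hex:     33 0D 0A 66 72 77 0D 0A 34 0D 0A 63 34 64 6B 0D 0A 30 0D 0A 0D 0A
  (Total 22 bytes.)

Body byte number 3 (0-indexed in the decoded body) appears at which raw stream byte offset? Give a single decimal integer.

Answer: 11

Derivation:
Chunk 1: stream[0..1]='3' size=0x3=3, data at stream[3..6]='frw' -> body[0..3], body so far='frw'
Chunk 2: stream[8..9]='4' size=0x4=4, data at stream[11..15]='c4dk' -> body[3..7], body so far='frwc4dk'
Chunk 3: stream[17..18]='0' size=0 (terminator). Final body='frwc4dk' (7 bytes)
Body byte 3 at stream offset 11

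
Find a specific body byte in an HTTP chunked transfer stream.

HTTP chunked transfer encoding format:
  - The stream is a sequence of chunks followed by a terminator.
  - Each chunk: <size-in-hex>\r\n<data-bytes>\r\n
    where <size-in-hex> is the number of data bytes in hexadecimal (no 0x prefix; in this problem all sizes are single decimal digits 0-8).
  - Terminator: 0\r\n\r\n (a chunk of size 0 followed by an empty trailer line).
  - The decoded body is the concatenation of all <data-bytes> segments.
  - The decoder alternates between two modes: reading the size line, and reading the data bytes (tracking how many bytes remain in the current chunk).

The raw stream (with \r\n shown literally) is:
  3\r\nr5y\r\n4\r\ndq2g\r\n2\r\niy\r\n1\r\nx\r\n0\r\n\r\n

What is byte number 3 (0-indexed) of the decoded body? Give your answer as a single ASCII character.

Answer: d

Derivation:
Chunk 1: stream[0..1]='3' size=0x3=3, data at stream[3..6]='r5y' -> body[0..3], body so far='r5y'
Chunk 2: stream[8..9]='4' size=0x4=4, data at stream[11..15]='dq2g' -> body[3..7], body so far='r5ydq2g'
Chunk 3: stream[17..18]='2' size=0x2=2, data at stream[20..22]='iy' -> body[7..9], body so far='r5ydq2giy'
Chunk 4: stream[24..25]='1' size=0x1=1, data at stream[27..28]='x' -> body[9..10], body so far='r5ydq2giyx'
Chunk 5: stream[30..31]='0' size=0 (terminator). Final body='r5ydq2giyx' (10 bytes)
Body byte 3 = 'd'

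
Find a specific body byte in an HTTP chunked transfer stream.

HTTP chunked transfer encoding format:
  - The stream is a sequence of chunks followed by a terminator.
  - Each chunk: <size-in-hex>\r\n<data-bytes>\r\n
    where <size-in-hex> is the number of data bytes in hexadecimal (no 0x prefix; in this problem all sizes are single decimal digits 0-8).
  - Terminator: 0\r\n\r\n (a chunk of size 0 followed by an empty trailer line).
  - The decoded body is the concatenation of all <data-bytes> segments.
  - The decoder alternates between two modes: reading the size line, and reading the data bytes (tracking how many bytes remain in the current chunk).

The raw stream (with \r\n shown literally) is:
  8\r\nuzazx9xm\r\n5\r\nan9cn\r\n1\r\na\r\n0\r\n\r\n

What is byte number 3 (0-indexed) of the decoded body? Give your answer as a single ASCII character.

Chunk 1: stream[0..1]='8' size=0x8=8, data at stream[3..11]='uzazx9xm' -> body[0..8], body so far='uzazx9xm'
Chunk 2: stream[13..14]='5' size=0x5=5, data at stream[16..21]='an9cn' -> body[8..13], body so far='uzazx9xman9cn'
Chunk 3: stream[23..24]='1' size=0x1=1, data at stream[26..27]='a' -> body[13..14], body so far='uzazx9xman9cna'
Chunk 4: stream[29..30]='0' size=0 (terminator). Final body='uzazx9xman9cna' (14 bytes)
Body byte 3 = 'z'

Answer: z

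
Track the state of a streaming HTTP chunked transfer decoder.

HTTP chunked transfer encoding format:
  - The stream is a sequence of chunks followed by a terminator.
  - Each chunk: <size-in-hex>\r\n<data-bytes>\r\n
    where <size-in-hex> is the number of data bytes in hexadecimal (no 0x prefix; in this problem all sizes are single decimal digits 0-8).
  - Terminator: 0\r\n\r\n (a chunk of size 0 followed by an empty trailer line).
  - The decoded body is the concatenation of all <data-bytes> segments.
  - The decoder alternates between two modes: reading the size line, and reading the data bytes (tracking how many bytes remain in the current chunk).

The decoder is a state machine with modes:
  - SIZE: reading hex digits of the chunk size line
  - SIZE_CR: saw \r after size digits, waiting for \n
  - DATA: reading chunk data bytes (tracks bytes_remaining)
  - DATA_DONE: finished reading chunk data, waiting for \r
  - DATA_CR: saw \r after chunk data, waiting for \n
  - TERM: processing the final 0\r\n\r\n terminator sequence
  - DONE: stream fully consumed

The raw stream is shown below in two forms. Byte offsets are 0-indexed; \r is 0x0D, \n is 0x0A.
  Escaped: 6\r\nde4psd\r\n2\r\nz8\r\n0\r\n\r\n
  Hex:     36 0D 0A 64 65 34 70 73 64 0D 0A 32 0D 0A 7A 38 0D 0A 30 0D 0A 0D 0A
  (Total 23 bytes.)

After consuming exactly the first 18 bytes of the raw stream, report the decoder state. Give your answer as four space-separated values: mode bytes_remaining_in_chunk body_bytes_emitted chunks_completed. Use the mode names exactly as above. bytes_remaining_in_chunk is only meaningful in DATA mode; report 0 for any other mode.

Byte 0 = '6': mode=SIZE remaining=0 emitted=0 chunks_done=0
Byte 1 = 0x0D: mode=SIZE_CR remaining=0 emitted=0 chunks_done=0
Byte 2 = 0x0A: mode=DATA remaining=6 emitted=0 chunks_done=0
Byte 3 = 'd': mode=DATA remaining=5 emitted=1 chunks_done=0
Byte 4 = 'e': mode=DATA remaining=4 emitted=2 chunks_done=0
Byte 5 = '4': mode=DATA remaining=3 emitted=3 chunks_done=0
Byte 6 = 'p': mode=DATA remaining=2 emitted=4 chunks_done=0
Byte 7 = 's': mode=DATA remaining=1 emitted=5 chunks_done=0
Byte 8 = 'd': mode=DATA_DONE remaining=0 emitted=6 chunks_done=0
Byte 9 = 0x0D: mode=DATA_CR remaining=0 emitted=6 chunks_done=0
Byte 10 = 0x0A: mode=SIZE remaining=0 emitted=6 chunks_done=1
Byte 11 = '2': mode=SIZE remaining=0 emitted=6 chunks_done=1
Byte 12 = 0x0D: mode=SIZE_CR remaining=0 emitted=6 chunks_done=1
Byte 13 = 0x0A: mode=DATA remaining=2 emitted=6 chunks_done=1
Byte 14 = 'z': mode=DATA remaining=1 emitted=7 chunks_done=1
Byte 15 = '8': mode=DATA_DONE remaining=0 emitted=8 chunks_done=1
Byte 16 = 0x0D: mode=DATA_CR remaining=0 emitted=8 chunks_done=1
Byte 17 = 0x0A: mode=SIZE remaining=0 emitted=8 chunks_done=2

Answer: SIZE 0 8 2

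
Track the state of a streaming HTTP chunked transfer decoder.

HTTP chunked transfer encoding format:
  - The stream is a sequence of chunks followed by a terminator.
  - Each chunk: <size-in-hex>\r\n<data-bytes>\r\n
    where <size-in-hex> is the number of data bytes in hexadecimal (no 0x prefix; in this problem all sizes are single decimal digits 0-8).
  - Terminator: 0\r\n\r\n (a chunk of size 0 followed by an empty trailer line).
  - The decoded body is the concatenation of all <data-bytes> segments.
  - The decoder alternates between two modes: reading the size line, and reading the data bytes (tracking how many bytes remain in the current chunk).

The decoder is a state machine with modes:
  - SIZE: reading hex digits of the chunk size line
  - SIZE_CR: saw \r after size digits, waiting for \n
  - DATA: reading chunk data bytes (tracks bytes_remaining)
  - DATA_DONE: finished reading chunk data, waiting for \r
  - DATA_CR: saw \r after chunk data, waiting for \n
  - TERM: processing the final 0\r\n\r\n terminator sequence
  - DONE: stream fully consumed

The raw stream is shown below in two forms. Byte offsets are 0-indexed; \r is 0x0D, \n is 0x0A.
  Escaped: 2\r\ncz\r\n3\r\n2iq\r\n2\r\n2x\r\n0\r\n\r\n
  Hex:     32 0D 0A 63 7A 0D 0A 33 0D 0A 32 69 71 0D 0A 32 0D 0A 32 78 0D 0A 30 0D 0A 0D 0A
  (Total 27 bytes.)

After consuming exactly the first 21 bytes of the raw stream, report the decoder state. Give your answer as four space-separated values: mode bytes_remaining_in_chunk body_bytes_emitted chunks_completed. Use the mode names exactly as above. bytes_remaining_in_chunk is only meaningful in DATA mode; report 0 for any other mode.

Answer: DATA_CR 0 7 2

Derivation:
Byte 0 = '2': mode=SIZE remaining=0 emitted=0 chunks_done=0
Byte 1 = 0x0D: mode=SIZE_CR remaining=0 emitted=0 chunks_done=0
Byte 2 = 0x0A: mode=DATA remaining=2 emitted=0 chunks_done=0
Byte 3 = 'c': mode=DATA remaining=1 emitted=1 chunks_done=0
Byte 4 = 'z': mode=DATA_DONE remaining=0 emitted=2 chunks_done=0
Byte 5 = 0x0D: mode=DATA_CR remaining=0 emitted=2 chunks_done=0
Byte 6 = 0x0A: mode=SIZE remaining=0 emitted=2 chunks_done=1
Byte 7 = '3': mode=SIZE remaining=0 emitted=2 chunks_done=1
Byte 8 = 0x0D: mode=SIZE_CR remaining=0 emitted=2 chunks_done=1
Byte 9 = 0x0A: mode=DATA remaining=3 emitted=2 chunks_done=1
Byte 10 = '2': mode=DATA remaining=2 emitted=3 chunks_done=1
Byte 11 = 'i': mode=DATA remaining=1 emitted=4 chunks_done=1
Byte 12 = 'q': mode=DATA_DONE remaining=0 emitted=5 chunks_done=1
Byte 13 = 0x0D: mode=DATA_CR remaining=0 emitted=5 chunks_done=1
Byte 14 = 0x0A: mode=SIZE remaining=0 emitted=5 chunks_done=2
Byte 15 = '2': mode=SIZE remaining=0 emitted=5 chunks_done=2
Byte 16 = 0x0D: mode=SIZE_CR remaining=0 emitted=5 chunks_done=2
Byte 17 = 0x0A: mode=DATA remaining=2 emitted=5 chunks_done=2
Byte 18 = '2': mode=DATA remaining=1 emitted=6 chunks_done=2
Byte 19 = 'x': mode=DATA_DONE remaining=0 emitted=7 chunks_done=2
Byte 20 = 0x0D: mode=DATA_CR remaining=0 emitted=7 chunks_done=2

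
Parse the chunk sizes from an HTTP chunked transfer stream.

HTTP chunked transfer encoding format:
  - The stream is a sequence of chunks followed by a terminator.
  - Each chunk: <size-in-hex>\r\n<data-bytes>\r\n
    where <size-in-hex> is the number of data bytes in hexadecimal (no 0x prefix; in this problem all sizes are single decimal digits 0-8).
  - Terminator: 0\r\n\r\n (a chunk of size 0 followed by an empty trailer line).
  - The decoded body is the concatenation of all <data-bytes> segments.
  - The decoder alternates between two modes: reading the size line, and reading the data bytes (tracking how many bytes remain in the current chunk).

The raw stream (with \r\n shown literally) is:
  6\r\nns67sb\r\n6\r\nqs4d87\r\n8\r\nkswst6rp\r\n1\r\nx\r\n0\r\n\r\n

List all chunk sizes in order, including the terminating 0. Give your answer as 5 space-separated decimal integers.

Chunk 1: stream[0..1]='6' size=0x6=6, data at stream[3..9]='ns67sb' -> body[0..6], body so far='ns67sb'
Chunk 2: stream[11..12]='6' size=0x6=6, data at stream[14..20]='qs4d87' -> body[6..12], body so far='ns67sbqs4d87'
Chunk 3: stream[22..23]='8' size=0x8=8, data at stream[25..33]='kswst6rp' -> body[12..20], body so far='ns67sbqs4d87kswst6rp'
Chunk 4: stream[35..36]='1' size=0x1=1, data at stream[38..39]='x' -> body[20..21], body so far='ns67sbqs4d87kswst6rpx'
Chunk 5: stream[41..42]='0' size=0 (terminator). Final body='ns67sbqs4d87kswst6rpx' (21 bytes)

Answer: 6 6 8 1 0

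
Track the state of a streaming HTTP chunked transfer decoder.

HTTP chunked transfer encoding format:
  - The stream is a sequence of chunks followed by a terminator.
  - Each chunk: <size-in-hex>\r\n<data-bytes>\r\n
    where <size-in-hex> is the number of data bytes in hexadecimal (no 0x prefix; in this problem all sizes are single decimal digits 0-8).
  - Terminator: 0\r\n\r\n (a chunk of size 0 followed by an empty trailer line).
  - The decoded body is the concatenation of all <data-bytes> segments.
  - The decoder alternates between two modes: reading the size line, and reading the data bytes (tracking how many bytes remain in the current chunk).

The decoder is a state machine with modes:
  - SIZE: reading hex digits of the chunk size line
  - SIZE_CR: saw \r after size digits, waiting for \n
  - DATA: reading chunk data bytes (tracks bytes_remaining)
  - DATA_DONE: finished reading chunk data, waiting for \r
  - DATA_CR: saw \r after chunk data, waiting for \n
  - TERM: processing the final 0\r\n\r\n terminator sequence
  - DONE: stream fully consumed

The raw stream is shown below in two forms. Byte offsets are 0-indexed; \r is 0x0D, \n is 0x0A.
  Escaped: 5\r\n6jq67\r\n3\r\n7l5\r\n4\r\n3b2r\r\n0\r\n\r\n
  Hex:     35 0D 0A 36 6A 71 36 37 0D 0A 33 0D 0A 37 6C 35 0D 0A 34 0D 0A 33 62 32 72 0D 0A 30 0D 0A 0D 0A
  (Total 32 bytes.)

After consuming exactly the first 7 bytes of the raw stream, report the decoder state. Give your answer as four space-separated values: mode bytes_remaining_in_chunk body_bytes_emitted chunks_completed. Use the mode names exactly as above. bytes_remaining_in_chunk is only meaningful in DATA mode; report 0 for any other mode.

Answer: DATA 1 4 0

Derivation:
Byte 0 = '5': mode=SIZE remaining=0 emitted=0 chunks_done=0
Byte 1 = 0x0D: mode=SIZE_CR remaining=0 emitted=0 chunks_done=0
Byte 2 = 0x0A: mode=DATA remaining=5 emitted=0 chunks_done=0
Byte 3 = '6': mode=DATA remaining=4 emitted=1 chunks_done=0
Byte 4 = 'j': mode=DATA remaining=3 emitted=2 chunks_done=0
Byte 5 = 'q': mode=DATA remaining=2 emitted=3 chunks_done=0
Byte 6 = '6': mode=DATA remaining=1 emitted=4 chunks_done=0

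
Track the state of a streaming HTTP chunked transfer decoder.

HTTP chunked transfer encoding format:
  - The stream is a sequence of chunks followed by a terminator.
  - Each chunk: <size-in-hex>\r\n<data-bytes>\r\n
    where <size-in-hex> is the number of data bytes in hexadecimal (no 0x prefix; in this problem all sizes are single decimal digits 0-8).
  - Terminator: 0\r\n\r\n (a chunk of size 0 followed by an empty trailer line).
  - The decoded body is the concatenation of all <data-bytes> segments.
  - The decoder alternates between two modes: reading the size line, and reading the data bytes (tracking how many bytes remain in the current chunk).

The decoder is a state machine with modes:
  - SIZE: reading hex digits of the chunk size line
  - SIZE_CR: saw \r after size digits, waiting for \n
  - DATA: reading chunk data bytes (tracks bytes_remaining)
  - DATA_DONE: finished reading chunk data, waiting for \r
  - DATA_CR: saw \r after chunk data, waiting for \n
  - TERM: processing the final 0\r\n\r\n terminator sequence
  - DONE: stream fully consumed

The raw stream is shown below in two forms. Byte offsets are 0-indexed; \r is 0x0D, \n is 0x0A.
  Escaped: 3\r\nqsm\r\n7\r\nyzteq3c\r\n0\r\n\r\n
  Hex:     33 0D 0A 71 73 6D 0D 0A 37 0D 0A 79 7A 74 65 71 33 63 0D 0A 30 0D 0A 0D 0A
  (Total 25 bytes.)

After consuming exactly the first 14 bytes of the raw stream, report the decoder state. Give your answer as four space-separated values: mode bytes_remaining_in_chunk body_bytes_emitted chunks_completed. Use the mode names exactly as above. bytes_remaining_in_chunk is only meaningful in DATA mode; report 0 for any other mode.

Byte 0 = '3': mode=SIZE remaining=0 emitted=0 chunks_done=0
Byte 1 = 0x0D: mode=SIZE_CR remaining=0 emitted=0 chunks_done=0
Byte 2 = 0x0A: mode=DATA remaining=3 emitted=0 chunks_done=0
Byte 3 = 'q': mode=DATA remaining=2 emitted=1 chunks_done=0
Byte 4 = 's': mode=DATA remaining=1 emitted=2 chunks_done=0
Byte 5 = 'm': mode=DATA_DONE remaining=0 emitted=3 chunks_done=0
Byte 6 = 0x0D: mode=DATA_CR remaining=0 emitted=3 chunks_done=0
Byte 7 = 0x0A: mode=SIZE remaining=0 emitted=3 chunks_done=1
Byte 8 = '7': mode=SIZE remaining=0 emitted=3 chunks_done=1
Byte 9 = 0x0D: mode=SIZE_CR remaining=0 emitted=3 chunks_done=1
Byte 10 = 0x0A: mode=DATA remaining=7 emitted=3 chunks_done=1
Byte 11 = 'y': mode=DATA remaining=6 emitted=4 chunks_done=1
Byte 12 = 'z': mode=DATA remaining=5 emitted=5 chunks_done=1
Byte 13 = 't': mode=DATA remaining=4 emitted=6 chunks_done=1

Answer: DATA 4 6 1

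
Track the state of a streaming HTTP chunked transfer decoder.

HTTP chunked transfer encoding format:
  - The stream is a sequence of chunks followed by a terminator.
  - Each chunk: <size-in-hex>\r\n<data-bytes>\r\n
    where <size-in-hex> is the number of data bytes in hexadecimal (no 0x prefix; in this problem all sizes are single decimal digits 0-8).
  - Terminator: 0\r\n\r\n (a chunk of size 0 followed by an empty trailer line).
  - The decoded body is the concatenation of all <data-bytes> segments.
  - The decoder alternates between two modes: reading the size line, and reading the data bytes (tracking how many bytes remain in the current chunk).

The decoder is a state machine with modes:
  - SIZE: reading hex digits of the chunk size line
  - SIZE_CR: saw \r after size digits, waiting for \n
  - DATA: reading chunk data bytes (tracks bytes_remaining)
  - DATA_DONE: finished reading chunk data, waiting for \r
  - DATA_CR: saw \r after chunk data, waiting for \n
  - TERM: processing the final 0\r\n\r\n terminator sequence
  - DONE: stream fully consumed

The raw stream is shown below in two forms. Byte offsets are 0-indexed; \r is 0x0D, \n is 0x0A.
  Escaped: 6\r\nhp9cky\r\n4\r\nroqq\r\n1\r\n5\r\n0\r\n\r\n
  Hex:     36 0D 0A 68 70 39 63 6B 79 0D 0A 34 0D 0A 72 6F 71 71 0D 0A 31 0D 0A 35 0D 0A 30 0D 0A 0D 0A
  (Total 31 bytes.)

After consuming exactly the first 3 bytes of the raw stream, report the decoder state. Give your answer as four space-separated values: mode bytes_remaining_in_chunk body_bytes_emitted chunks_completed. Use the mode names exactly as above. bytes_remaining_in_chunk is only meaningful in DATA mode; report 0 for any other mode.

Answer: DATA 6 0 0

Derivation:
Byte 0 = '6': mode=SIZE remaining=0 emitted=0 chunks_done=0
Byte 1 = 0x0D: mode=SIZE_CR remaining=0 emitted=0 chunks_done=0
Byte 2 = 0x0A: mode=DATA remaining=6 emitted=0 chunks_done=0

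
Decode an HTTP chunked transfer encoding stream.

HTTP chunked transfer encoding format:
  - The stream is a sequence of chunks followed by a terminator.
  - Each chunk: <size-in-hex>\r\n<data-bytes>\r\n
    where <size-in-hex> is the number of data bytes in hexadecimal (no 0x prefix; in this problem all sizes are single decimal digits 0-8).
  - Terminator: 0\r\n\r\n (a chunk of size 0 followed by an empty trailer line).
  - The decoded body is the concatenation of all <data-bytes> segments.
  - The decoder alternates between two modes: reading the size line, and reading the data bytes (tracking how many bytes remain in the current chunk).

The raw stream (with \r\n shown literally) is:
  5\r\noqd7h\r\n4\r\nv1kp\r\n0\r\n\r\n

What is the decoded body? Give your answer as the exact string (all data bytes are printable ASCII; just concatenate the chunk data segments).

Chunk 1: stream[0..1]='5' size=0x5=5, data at stream[3..8]='oqd7h' -> body[0..5], body so far='oqd7h'
Chunk 2: stream[10..11]='4' size=0x4=4, data at stream[13..17]='v1kp' -> body[5..9], body so far='oqd7hv1kp'
Chunk 3: stream[19..20]='0' size=0 (terminator). Final body='oqd7hv1kp' (9 bytes)

Answer: oqd7hv1kp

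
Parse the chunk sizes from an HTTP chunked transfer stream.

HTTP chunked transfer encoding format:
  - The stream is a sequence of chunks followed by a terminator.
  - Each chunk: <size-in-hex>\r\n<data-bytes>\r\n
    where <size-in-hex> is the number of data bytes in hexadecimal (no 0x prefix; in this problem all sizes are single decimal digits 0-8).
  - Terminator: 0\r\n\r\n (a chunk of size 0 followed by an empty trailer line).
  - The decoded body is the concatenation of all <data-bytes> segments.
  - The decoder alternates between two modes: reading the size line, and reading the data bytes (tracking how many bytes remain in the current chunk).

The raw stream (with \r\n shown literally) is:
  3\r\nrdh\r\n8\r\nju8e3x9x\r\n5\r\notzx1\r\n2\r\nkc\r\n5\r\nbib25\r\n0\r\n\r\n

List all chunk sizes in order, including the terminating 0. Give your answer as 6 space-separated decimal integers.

Answer: 3 8 5 2 5 0

Derivation:
Chunk 1: stream[0..1]='3' size=0x3=3, data at stream[3..6]='rdh' -> body[0..3], body so far='rdh'
Chunk 2: stream[8..9]='8' size=0x8=8, data at stream[11..19]='ju8e3x9x' -> body[3..11], body so far='rdhju8e3x9x'
Chunk 3: stream[21..22]='5' size=0x5=5, data at stream[24..29]='otzx1' -> body[11..16], body so far='rdhju8e3x9xotzx1'
Chunk 4: stream[31..32]='2' size=0x2=2, data at stream[34..36]='kc' -> body[16..18], body so far='rdhju8e3x9xotzx1kc'
Chunk 5: stream[38..39]='5' size=0x5=5, data at stream[41..46]='bib25' -> body[18..23], body so far='rdhju8e3x9xotzx1kcbib25'
Chunk 6: stream[48..49]='0' size=0 (terminator). Final body='rdhju8e3x9xotzx1kcbib25' (23 bytes)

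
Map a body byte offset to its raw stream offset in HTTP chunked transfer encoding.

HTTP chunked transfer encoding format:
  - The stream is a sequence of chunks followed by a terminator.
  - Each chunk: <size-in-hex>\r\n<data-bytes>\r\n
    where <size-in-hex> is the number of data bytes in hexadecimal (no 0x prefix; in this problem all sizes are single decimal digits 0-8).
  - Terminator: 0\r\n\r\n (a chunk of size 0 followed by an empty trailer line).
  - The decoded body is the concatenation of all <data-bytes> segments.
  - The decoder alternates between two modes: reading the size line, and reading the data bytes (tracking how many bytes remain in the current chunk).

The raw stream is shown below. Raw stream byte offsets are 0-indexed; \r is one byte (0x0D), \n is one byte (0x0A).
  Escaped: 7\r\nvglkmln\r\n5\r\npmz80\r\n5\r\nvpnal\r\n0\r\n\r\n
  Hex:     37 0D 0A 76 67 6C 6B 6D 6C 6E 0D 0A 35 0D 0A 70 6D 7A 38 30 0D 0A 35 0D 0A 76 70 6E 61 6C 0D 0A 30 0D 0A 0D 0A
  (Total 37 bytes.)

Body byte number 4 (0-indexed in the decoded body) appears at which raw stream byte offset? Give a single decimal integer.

Chunk 1: stream[0..1]='7' size=0x7=7, data at stream[3..10]='vglkmln' -> body[0..7], body so far='vglkmln'
Chunk 2: stream[12..13]='5' size=0x5=5, data at stream[15..20]='pmz80' -> body[7..12], body so far='vglkmlnpmz80'
Chunk 3: stream[22..23]='5' size=0x5=5, data at stream[25..30]='vpnal' -> body[12..17], body so far='vglkmlnpmz80vpnal'
Chunk 4: stream[32..33]='0' size=0 (terminator). Final body='vglkmlnpmz80vpnal' (17 bytes)
Body byte 4 at stream offset 7

Answer: 7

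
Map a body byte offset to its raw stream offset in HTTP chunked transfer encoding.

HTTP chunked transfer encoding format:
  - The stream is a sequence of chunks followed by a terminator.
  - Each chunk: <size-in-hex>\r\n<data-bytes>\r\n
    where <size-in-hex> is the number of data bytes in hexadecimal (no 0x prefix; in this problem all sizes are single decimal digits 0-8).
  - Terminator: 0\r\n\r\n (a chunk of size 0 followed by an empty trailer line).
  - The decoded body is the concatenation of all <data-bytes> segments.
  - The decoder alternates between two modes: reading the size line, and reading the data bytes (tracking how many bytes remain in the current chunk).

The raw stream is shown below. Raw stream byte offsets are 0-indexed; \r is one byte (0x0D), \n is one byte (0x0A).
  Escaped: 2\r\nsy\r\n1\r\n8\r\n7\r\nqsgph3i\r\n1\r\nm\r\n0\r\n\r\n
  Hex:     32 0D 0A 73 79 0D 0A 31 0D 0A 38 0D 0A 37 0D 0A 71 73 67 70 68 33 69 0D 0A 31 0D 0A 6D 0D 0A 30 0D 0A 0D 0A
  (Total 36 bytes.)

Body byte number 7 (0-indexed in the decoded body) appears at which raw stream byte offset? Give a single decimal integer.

Answer: 20

Derivation:
Chunk 1: stream[0..1]='2' size=0x2=2, data at stream[3..5]='sy' -> body[0..2], body so far='sy'
Chunk 2: stream[7..8]='1' size=0x1=1, data at stream[10..11]='8' -> body[2..3], body so far='sy8'
Chunk 3: stream[13..14]='7' size=0x7=7, data at stream[16..23]='qsgph3i' -> body[3..10], body so far='sy8qsgph3i'
Chunk 4: stream[25..26]='1' size=0x1=1, data at stream[28..29]='m' -> body[10..11], body so far='sy8qsgph3im'
Chunk 5: stream[31..32]='0' size=0 (terminator). Final body='sy8qsgph3im' (11 bytes)
Body byte 7 at stream offset 20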